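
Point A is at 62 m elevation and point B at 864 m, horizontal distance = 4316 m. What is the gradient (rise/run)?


gradient = (864 - 62) / 4316 = 802 / 4316 = 0.1858

0.1858


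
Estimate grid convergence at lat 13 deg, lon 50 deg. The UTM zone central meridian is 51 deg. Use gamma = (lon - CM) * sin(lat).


gamma = (50 - 51) * sin(13) = -1 * 0.224951 = -0.225 degrees

-0.225 degrees


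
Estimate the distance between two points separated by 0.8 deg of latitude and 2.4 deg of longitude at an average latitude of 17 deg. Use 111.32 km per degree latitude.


dlat_km = 0.8 * 111.32 = 89.056
dlon_km = 2.4 * 111.32 * cos(17) ≈ 255.494
dist = sqrt(89.056^2 + 255.494^2) ≈ 270.6 km

270.6 km


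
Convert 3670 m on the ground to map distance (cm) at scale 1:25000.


map_cm = 3670 * 100 / 25000 = 14.68 cm

14.68 cm


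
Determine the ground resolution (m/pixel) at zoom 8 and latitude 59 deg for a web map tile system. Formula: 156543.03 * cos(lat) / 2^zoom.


res = 156543.03 * cos(59) / 2^8 = 156543.03 * 0.51503807 / 256 = 314.94 m/pixel

314.94 m/pixel


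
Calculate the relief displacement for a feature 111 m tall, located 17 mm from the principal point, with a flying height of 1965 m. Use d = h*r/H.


d = h * r / H = 111 * 17 / 1965 = 0.96 mm

0.96 mm


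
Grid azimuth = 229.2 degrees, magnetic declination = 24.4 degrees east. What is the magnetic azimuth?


magnetic azimuth = grid azimuth - declination (east +ve)
mag_az = 229.2 - 24.4 = 204.8 degrees

204.8 degrees


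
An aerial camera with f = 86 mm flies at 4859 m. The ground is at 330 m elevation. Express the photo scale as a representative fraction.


scale = f / (H - h) = 86 mm / 4529 m = 86 / 4529000 = 1:52663

1:52663


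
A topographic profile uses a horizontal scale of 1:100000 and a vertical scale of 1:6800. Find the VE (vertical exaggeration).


VE = horizontal_scale / vertical_scale = 100000 / 6800 ≈ 14.7

14.7x


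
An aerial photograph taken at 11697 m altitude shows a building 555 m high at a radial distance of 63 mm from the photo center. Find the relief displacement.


d = h * r / H = 555 * 63 / 11697 = 2.99 mm

2.99 mm


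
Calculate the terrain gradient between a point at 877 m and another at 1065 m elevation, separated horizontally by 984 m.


gradient = (1065 - 877) / 984 = 188 / 984 = 0.1911

0.1911


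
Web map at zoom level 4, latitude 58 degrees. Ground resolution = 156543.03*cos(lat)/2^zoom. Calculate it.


res = 156543.03 * cos(58) / 2^4 = 156543.03 * 0.52991926 / 16 = 5184.7 m/pixel

5184.7 m/pixel


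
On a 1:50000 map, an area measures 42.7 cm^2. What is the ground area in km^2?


ground_area = 42.7 * (50000/100)^2 = 10675000.0 m^2 = 10.675 km^2

10.675 km^2


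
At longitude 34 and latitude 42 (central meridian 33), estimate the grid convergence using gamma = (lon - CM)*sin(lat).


gamma = (34 - 33) * sin(42) = 1 * 0.669131 = 0.669 degrees

0.669 degrees


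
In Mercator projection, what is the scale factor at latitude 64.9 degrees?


SF = 1 / cos(64.9) = 1 / 0.424199 = 2.357

2.357


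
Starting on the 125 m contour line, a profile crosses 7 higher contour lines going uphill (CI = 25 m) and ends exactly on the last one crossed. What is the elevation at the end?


elevation = 125 + 7 * 25 = 300 m

300 m


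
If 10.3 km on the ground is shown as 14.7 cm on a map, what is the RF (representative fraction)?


ground = 10.3 km = 1030000 cm; RF denominator = ground / map = 1030000 / 14.7 ≈ 70068; RF = 1:70068

1:70068


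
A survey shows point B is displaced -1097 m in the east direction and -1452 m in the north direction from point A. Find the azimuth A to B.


az = atan2(-1097, -1452) = -142.9 deg
adjusted to 0-360: 217.1 degrees

217.1 degrees


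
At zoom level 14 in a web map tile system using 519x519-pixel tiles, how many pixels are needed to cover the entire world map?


tiles per axis = 2^14 = 16384
total tiles = 16384^2 = 268435456
pixels per axis = 16384 * 519 = 8503296
total pixels = 8503296^2 = 72306042863616

72306042863616 pixels


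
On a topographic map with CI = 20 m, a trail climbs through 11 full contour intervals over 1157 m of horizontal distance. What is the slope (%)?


elevation change = 11 * 20 = 220 m
slope = 220 / 1157 * 100 = 19.0%

19.0%


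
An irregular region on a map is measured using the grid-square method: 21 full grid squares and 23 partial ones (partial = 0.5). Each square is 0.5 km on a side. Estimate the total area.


effective squares = 21 + 23 * 0.5 = 32.5
area = 32.5 * 0.25 = 8.125 km^2

8.125 km^2


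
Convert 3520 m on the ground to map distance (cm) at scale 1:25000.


map_cm = 3520 * 100 / 25000 = 14.08 cm

14.08 cm


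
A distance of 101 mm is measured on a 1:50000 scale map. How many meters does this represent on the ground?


ground = 101 mm * 50000 / 1000 = 5050.0 m

5050.0 m


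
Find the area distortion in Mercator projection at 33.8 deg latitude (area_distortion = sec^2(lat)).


area_distortion = 1/cos^2(33.8) = 1.448

1.448


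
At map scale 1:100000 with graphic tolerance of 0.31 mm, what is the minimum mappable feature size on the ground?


ground = 0.31 mm * 100000 / 1000 = 31.0 m

31.0 m


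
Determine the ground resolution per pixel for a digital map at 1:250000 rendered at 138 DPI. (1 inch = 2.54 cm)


pixel_cm = 2.54 / 138 ≈ 0.018406 cm
ground = pixel_cm * 250000 / 100 = 2.54 * 250000 / (138 * 100) = 635000 / 13800 ≈ 46.01 m

46.01 m


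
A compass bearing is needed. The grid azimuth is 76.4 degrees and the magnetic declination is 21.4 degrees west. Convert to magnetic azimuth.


magnetic azimuth = grid azimuth - declination (east +ve)
mag_az = 76.4 - -21.4 = 97.8 degrees

97.8 degrees


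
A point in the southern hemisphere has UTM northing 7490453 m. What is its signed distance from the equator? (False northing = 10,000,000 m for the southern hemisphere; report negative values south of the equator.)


For southern: actual = 7490453 - 10000000 = -2509547 m

-2509547 m


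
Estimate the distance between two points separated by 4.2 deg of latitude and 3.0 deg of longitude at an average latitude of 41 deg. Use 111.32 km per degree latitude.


dlat_km = 4.2 * 111.32 = 467.544
dlon_km = 3.0 * 111.32 * cos(41) ≈ 252.043
dist = sqrt(467.544^2 + 252.043^2) ≈ 531.2 km

531.2 km


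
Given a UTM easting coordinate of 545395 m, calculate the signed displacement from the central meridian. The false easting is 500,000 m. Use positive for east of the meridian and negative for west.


displacement = 545395 - 500000 = 45395 m

45395 m


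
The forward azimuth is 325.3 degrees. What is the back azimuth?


back azimuth = (325.3 + 180) mod 360 = 145.3 degrees

145.3 degrees


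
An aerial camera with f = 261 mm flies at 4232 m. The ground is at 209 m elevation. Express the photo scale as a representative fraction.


scale = f / (H - h) = 261 mm / 4023 m = 261 / 4023000 = 1:15414

1:15414


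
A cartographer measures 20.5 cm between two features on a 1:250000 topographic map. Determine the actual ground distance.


ground = 20.5 cm * 250000 / 100 = 51250.0 m = 51.25 km

51.25 km


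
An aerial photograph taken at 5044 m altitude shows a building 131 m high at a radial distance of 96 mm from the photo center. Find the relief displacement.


d = h * r / H = 131 * 96 / 5044 = 2.49 mm

2.49 mm


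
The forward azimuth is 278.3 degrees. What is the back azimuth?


back azimuth = (278.3 + 180) mod 360 = 98.3 degrees

98.3 degrees


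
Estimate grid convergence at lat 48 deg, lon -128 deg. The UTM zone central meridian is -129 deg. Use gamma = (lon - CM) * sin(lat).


gamma = (-128 - -129) * sin(48) = 1 * 0.743145 = 0.743 degrees

0.743 degrees


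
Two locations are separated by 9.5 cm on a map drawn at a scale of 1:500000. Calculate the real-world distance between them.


ground = 9.5 cm * 500000 / 100 = 47500.0 m = 47.5 km

47.5 km


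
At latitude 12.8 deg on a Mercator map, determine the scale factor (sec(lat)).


SF = 1 / cos(12.8) = 1 / 0.975149 = 1.025

1.025


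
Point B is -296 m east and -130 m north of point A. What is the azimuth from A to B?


az = atan2(-296, -130) = -113.7 deg
adjusted to 0-360: 246.3 degrees

246.3 degrees


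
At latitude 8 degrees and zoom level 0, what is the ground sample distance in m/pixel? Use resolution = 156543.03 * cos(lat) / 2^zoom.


res = 156543.03 * cos(8) / 2^0 = 156543.03 * 0.99026807 / 1 = 155019.56 m/pixel

155019.56 m/pixel


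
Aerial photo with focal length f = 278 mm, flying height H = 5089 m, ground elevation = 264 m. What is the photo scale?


scale = f / (H - h) = 278 mm / 4825 m = 278 / 4825000 = 1:17356

1:17356


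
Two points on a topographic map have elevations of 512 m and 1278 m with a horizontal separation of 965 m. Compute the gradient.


gradient = (1278 - 512) / 965 = 766 / 965 = 0.7938

0.7938


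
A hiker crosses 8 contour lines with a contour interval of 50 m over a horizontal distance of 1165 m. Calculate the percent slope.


elevation change = 8 * 50 = 400 m
slope = 400 / 1165 * 100 = 34.3%

34.3%


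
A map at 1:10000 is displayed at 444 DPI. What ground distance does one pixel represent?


pixel_cm = 2.54 / 444 ≈ 0.005721 cm
ground = pixel_cm * 10000 / 100 = 2.54 * 10000 / (444 * 100) = 25400 / 44400 ≈ 0.57 m

0.57 m


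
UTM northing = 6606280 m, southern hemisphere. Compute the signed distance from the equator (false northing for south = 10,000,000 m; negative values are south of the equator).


For southern: actual = 6606280 - 10000000 = -3393720 m

-3393720 m


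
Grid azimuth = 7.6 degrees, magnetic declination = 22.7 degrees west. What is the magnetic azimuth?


magnetic azimuth = grid azimuth - declination (east +ve)
mag_az = 7.6 - -22.7 = 30.3 degrees

30.3 degrees


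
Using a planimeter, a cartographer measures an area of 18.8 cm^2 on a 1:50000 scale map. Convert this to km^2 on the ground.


ground_area = 18.8 * (50000/100)^2 = 4700000.0 m^2 = 4.7 km^2

4.7 km^2


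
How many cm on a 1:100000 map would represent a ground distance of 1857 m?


map_cm = 1857 * 100 / 100000 = 1.857 cm ≈ 1.86 cm

1.86 cm


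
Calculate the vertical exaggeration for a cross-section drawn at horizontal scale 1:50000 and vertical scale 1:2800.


VE = horizontal_scale / vertical_scale = 50000 / 2800 ≈ 17.9

17.9x


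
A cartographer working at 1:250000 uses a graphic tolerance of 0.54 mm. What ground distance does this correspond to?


ground = 0.54 mm * 250000 / 1000 = 135.0 m

135.0 m


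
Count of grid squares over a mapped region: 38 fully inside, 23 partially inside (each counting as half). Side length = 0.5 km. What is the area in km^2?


effective squares = 38 + 23 * 0.5 = 49.5
area = 49.5 * 0.25 = 12.375 km^2

12.375 km^2


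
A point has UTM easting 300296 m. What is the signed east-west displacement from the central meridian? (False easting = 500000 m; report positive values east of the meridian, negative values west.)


displacement = 300296 - 500000 = -199704 m

-199704 m


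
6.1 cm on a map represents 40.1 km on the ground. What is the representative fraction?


ground = 40.1 km = 4010000 cm; RF denominator = ground / map = 4010000 / 6.1 ≈ 657377; RF = 1:657377

1:657377


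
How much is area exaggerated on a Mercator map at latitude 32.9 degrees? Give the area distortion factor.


area_distortion = 1/cos^2(32.9) = 1.419

1.419


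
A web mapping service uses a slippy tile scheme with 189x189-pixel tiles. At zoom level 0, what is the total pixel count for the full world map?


tiles per axis = 2^0 = 1
total tiles = 1^2 = 1
pixels per axis = 1 * 189 = 189
total pixels = 189^2 = 35721

35721 pixels


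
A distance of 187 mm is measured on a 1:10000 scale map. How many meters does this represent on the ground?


ground = 187 mm * 10000 / 1000 = 1870.0 m

1870.0 m


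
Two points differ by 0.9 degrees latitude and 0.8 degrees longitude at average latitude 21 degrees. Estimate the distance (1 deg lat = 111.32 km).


dlat_km = 0.9 * 111.32 = 100.188
dlon_km = 0.8 * 111.32 * cos(21) ≈ 83.141
dist = sqrt(100.188^2 + 83.141^2) ≈ 130.2 km

130.2 km


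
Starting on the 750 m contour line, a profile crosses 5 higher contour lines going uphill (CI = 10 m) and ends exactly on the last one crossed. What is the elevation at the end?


elevation = 750 + 5 * 10 = 800 m

800 m


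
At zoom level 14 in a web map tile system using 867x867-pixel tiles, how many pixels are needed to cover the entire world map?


tiles per axis = 2^14 = 16384
total tiles = 16384^2 = 268435456
pixels per axis = 16384 * 867 = 14204928
total pixels = 14204928^2 = 201779979485184

201779979485184 pixels


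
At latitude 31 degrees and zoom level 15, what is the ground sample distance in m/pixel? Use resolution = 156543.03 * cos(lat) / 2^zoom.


res = 156543.03 * cos(31) / 2^15 = 156543.03 * 0.8571673 / 32768 = 4.09 m/pixel

4.09 m/pixel


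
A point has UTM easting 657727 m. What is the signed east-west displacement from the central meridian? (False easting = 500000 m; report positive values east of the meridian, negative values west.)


displacement = 657727 - 500000 = 157727 m

157727 m


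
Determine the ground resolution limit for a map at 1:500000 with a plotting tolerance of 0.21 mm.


ground = 0.21 mm * 500000 / 1000 = 105.0 m

105.0 m


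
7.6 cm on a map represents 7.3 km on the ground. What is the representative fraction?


ground = 7.3 km = 730000 cm; RF denominator = ground / map = 730000 / 7.6 ≈ 96053; RF = 1:96053

1:96053


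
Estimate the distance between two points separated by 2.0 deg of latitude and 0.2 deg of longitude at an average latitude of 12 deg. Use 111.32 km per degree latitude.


dlat_km = 2.0 * 111.32 = 222.64
dlon_km = 0.2 * 111.32 * cos(12) ≈ 21.777
dist = sqrt(222.64^2 + 21.777^2) ≈ 223.7 km

223.7 km


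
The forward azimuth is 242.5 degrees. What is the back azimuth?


back azimuth = (242.5 + 180) mod 360 = 62.5 degrees

62.5 degrees


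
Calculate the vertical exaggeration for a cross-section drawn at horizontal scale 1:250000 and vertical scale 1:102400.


VE = horizontal_scale / vertical_scale = 250000 / 102400 ≈ 2.4

2.4x


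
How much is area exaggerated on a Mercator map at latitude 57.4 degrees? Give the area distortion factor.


area_distortion = 1/cos^2(57.4) = 3.445

3.445


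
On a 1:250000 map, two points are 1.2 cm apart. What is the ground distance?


ground = 1.2 cm * 250000 / 100 = 3000.0 m = 3.0 km

3.0 km


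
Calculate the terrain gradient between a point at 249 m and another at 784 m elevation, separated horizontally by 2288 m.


gradient = (784 - 249) / 2288 = 535 / 2288 = 0.2338

0.2338


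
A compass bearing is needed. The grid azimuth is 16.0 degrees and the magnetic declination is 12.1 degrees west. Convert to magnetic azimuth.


magnetic azimuth = grid azimuth - declination (east +ve)
mag_az = 16.0 - -12.1 = 28.1 degrees

28.1 degrees


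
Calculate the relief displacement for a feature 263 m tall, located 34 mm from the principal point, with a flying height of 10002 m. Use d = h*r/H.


d = h * r / H = 263 * 34 / 10002 = 0.89 mm

0.89 mm


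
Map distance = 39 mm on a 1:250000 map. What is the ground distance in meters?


ground = 39 mm * 250000 / 1000 = 9750.0 m

9750.0 m


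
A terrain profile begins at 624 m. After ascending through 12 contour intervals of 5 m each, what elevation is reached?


elevation = 624 + 12 * 5 = 684 m

684 m


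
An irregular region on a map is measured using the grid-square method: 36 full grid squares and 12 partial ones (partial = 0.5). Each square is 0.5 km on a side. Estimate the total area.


effective squares = 36 + 12 * 0.5 = 42.0
area = 42.0 * 0.25 = 10.5 km^2

10.5 km^2


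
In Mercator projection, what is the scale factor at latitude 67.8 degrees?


SF = 1 / cos(67.8) = 1 / 0.377841 = 2.647

2.647


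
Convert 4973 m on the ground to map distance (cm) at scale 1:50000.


map_cm = 4973 * 100 / 50000 = 9.946 cm ≈ 9.95 cm

9.95 cm


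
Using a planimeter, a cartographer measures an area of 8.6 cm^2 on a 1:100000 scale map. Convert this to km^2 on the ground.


ground_area = 8.6 * (100000/100)^2 = 8600000.0 m^2 = 8.6 km^2

8.6 km^2


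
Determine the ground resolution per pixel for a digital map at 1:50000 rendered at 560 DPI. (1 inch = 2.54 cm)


pixel_cm = 2.54 / 560 ≈ 0.004536 cm
ground = pixel_cm * 50000 / 100 = 2.54 * 50000 / (560 * 100) = 127000 / 56000 ≈ 2.27 m

2.27 m


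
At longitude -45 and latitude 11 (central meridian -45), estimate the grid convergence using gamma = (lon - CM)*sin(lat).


gamma = (-45 - -45) * sin(11) = 0 * 0.190809 = 0.0 degrees

0.0 degrees


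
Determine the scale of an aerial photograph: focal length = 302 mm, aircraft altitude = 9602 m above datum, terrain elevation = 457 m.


scale = f / (H - h) = 302 mm / 9145 m = 302 / 9145000 = 1:30281

1:30281


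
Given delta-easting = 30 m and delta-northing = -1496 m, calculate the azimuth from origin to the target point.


az = atan2(30, -1496) = 178.9 deg
adjusted to 0-360: 178.9 degrees

178.9 degrees


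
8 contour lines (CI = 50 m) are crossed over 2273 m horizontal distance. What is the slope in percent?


elevation change = 8 * 50 = 400 m
slope = 400 / 2273 * 100 = 17.6%

17.6%


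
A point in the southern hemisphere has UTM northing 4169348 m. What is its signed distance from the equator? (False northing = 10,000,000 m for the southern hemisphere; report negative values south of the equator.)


For southern: actual = 4169348 - 10000000 = -5830652 m

-5830652 m


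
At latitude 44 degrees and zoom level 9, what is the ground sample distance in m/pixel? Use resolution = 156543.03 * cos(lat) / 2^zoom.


res = 156543.03 * cos(44) / 2^9 = 156543.03 * 0.7193398 / 512 = 219.94 m/pixel

219.94 m/pixel


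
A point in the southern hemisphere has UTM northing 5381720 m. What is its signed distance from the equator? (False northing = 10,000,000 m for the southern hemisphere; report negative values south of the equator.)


For southern: actual = 5381720 - 10000000 = -4618280 m

-4618280 m


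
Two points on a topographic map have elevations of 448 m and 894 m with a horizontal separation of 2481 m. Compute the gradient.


gradient = (894 - 448) / 2481 = 446 / 2481 = 0.1798

0.1798


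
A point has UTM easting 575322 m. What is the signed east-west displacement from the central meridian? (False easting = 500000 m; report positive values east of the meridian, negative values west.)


displacement = 575322 - 500000 = 75322 m

75322 m


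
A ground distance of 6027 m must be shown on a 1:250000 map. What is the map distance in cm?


map_cm = 6027 * 100 / 250000 = 2.4108 cm ≈ 2.41 cm

2.41 cm


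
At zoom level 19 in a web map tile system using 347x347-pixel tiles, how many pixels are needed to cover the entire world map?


tiles per axis = 2^19 = 524288
total tiles = 524288^2 = 274877906944
pixels per axis = 524288 * 347 = 181927936
total pixels = 181927936^2 = 33097773897220096

33097773897220096 pixels


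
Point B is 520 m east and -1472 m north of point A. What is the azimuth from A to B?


az = atan2(520, -1472) = 160.5 deg
adjusted to 0-360: 160.5 degrees

160.5 degrees


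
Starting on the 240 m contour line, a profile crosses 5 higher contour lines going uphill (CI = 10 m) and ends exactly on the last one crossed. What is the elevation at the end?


elevation = 240 + 5 * 10 = 290 m

290 m


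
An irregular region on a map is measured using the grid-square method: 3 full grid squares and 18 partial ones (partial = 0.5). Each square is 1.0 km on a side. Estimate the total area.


effective squares = 3 + 18 * 0.5 = 12.0
area = 12.0 * 1.0 = 12.0 km^2

12.0 km^2


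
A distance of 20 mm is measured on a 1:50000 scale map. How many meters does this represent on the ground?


ground = 20 mm * 50000 / 1000 = 1000.0 m

1000.0 m


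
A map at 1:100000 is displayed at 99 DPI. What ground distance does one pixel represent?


pixel_cm = 2.54 / 99 ≈ 0.025657 cm
ground = pixel_cm * 100000 / 100 = 2.54 * 100000 / (99 * 100) = 254000 / 9900 ≈ 25.66 m

25.66 m


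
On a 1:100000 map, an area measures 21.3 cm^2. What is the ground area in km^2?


ground_area = 21.3 * (100000/100)^2 = 21300000.0 m^2 = 21.3 km^2

21.3 km^2


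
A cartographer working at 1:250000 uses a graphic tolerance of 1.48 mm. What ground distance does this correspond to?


ground = 1.48 mm * 250000 / 1000 = 370.0 m

370.0 m


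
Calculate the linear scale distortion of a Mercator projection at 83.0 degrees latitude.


SF = 1 / cos(83.0) = 1 / 0.121869 = 8.206

8.206


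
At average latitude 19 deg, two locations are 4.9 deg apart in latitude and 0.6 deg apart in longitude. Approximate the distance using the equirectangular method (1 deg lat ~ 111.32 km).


dlat_km = 4.9 * 111.32 = 545.468
dlon_km = 0.6 * 111.32 * cos(19) ≈ 63.153
dist = sqrt(545.468^2 + 63.153^2) ≈ 549.1 km

549.1 km


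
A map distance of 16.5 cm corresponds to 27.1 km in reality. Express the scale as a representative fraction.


ground = 27.1 km = 2710000 cm; RF denominator = ground / map = 2710000 / 16.5 ≈ 164242; RF = 1:164242

1:164242


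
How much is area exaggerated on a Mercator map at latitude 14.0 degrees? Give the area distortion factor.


area_distortion = 1/cos^2(14.0) = 1.062

1.062


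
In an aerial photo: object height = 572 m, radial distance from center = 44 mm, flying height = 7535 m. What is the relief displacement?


d = h * r / H = 572 * 44 / 7535 = 3.34 mm

3.34 mm


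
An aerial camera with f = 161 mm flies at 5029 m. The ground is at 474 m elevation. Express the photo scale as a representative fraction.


scale = f / (H - h) = 161 mm / 4555 m = 161 / 4555000 = 1:28292

1:28292


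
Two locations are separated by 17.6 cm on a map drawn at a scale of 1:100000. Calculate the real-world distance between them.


ground = 17.6 cm * 100000 / 100 = 17600.0 m = 17.6 km

17.6 km


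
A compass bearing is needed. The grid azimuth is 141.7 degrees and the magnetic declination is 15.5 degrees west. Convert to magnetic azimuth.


magnetic azimuth = grid azimuth - declination (east +ve)
mag_az = 141.7 - -15.5 = 157.2 degrees

157.2 degrees


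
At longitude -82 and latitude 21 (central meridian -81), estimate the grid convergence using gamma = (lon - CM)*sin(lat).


gamma = (-82 - -81) * sin(21) = -1 * 0.358368 = -0.358 degrees

-0.358 degrees


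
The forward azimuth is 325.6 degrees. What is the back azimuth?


back azimuth = (325.6 + 180) mod 360 = 145.6 degrees

145.6 degrees


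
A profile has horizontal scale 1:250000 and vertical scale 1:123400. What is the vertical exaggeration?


VE = horizontal_scale / vertical_scale = 250000 / 123400 ≈ 2.0

2.0x


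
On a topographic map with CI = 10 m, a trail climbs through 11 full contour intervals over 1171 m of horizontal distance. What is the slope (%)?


elevation change = 11 * 10 = 110 m
slope = 110 / 1171 * 100 = 9.4%

9.4%


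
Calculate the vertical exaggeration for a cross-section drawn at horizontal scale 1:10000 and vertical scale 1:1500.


VE = horizontal_scale / vertical_scale = 10000 / 1500 ≈ 6.7

6.7x


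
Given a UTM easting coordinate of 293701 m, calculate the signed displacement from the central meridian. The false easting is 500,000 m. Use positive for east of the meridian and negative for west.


displacement = 293701 - 500000 = -206299 m

-206299 m


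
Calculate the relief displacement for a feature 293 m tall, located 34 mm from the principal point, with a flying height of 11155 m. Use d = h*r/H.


d = h * r / H = 293 * 34 / 11155 = 0.89 mm

0.89 mm


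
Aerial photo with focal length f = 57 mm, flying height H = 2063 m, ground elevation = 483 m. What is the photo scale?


scale = f / (H - h) = 57 mm / 1580 m = 57 / 1580000 = 1:27719

1:27719


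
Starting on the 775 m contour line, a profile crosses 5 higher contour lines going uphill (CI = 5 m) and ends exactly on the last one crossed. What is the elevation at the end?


elevation = 775 + 5 * 5 = 800 m

800 m


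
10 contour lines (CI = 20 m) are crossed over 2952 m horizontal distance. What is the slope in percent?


elevation change = 10 * 20 = 200 m
slope = 200 / 2952 * 100 = 6.8%

6.8%


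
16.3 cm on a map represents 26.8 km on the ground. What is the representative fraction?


ground = 26.8 km = 2680000 cm; RF denominator = ground / map = 2680000 / 16.3 ≈ 164417; RF = 1:164417

1:164417


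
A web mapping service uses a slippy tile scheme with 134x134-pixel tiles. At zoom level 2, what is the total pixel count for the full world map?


tiles per axis = 2^2 = 4
total tiles = 4^2 = 16
pixels per axis = 4 * 134 = 536
total pixels = 536^2 = 287296

287296 pixels


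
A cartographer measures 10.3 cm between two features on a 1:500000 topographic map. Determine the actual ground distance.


ground = 10.3 cm * 500000 / 100 = 51500.0 m = 51.5 km

51.5 km


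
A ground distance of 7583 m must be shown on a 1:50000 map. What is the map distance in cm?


map_cm = 7583 * 100 / 50000 = 15.166 cm ≈ 15.17 cm

15.17 cm


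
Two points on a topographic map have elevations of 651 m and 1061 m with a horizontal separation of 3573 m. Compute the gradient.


gradient = (1061 - 651) / 3573 = 410 / 3573 = 0.1147

0.1147


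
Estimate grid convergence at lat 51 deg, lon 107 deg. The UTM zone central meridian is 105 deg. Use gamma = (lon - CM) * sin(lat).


gamma = (107 - 105) * sin(51) = 2 * 0.777146 = 1.554 degrees

1.554 degrees


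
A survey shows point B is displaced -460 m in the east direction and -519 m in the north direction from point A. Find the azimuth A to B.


az = atan2(-460, -519) = -138.4 deg
adjusted to 0-360: 221.6 degrees

221.6 degrees


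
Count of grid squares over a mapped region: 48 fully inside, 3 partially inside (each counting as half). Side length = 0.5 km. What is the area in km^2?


effective squares = 48 + 3 * 0.5 = 49.5
area = 49.5 * 0.25 = 12.375 km^2

12.375 km^2


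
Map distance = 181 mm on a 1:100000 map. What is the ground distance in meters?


ground = 181 mm * 100000 / 1000 = 18100.0 m

18100.0 m


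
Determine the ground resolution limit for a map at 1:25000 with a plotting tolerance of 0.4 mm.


ground = 0.4 mm * 25000 / 1000 = 10.0 m

10.0 m


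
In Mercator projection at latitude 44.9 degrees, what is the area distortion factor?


area_distortion = 1/cos^2(44.9) = 1.993

1.993


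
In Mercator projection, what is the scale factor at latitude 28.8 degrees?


SF = 1 / cos(28.8) = 1 / 0.876307 = 1.141

1.141


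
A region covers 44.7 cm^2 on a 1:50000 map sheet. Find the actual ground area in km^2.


ground_area = 44.7 * (50000/100)^2 = 11175000.0 m^2 = 11.175 km^2

11.175 km^2


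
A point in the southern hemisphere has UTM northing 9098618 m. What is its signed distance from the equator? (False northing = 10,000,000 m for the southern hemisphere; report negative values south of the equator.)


For southern: actual = 9098618 - 10000000 = -901382 m

-901382 m


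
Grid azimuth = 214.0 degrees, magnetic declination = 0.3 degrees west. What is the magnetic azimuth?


magnetic azimuth = grid azimuth - declination (east +ve)
mag_az = 214.0 - -0.3 = 214.3 degrees

214.3 degrees


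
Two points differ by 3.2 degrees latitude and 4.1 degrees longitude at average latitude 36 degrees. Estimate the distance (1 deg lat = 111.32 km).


dlat_km = 3.2 * 111.32 = 356.224
dlon_km = 4.1 * 111.32 * cos(36) ≈ 369.245
dist = sqrt(356.224^2 + 369.245^2) ≈ 513.1 km

513.1 km


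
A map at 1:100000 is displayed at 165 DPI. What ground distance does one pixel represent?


pixel_cm = 2.54 / 165 ≈ 0.015394 cm
ground = pixel_cm * 100000 / 100 = 2.54 * 100000 / (165 * 100) = 254000 / 16500 ≈ 15.39 m

15.39 m


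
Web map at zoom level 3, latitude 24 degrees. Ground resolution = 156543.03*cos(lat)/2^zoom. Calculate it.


res = 156543.03 * cos(24) / 2^3 = 156543.03 * 0.91354546 / 8 = 17876.15 m/pixel

17876.15 m/pixel


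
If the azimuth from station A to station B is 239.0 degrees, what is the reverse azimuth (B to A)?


back azimuth = (239.0 + 180) mod 360 = 59.0 degrees

59.0 degrees


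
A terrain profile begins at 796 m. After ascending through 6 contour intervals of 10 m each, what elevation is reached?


elevation = 796 + 6 * 10 = 856 m

856 m


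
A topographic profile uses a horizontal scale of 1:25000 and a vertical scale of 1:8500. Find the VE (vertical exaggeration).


VE = horizontal_scale / vertical_scale = 25000 / 8500 ≈ 2.9

2.9x


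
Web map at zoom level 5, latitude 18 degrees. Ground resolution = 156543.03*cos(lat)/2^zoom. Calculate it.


res = 156543.03 * cos(18) / 2^5 = 156543.03 * 0.95105652 / 32 = 4652.54 m/pixel

4652.54 m/pixel


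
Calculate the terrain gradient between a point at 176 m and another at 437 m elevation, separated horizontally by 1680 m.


gradient = (437 - 176) / 1680 = 261 / 1680 = 0.1554

0.1554


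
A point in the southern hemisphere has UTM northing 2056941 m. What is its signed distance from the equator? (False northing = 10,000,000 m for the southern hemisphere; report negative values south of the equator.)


For southern: actual = 2056941 - 10000000 = -7943059 m

-7943059 m


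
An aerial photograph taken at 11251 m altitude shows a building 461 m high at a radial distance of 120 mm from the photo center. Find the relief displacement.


d = h * r / H = 461 * 120 / 11251 = 4.92 mm

4.92 mm


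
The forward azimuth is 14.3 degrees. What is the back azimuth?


back azimuth = (14.3 + 180) mod 360 = 194.3 degrees

194.3 degrees


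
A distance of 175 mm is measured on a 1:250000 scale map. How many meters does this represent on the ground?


ground = 175 mm * 250000 / 1000 = 43750.0 m

43750.0 m


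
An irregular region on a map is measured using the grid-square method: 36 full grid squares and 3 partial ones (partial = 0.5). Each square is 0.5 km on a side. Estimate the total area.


effective squares = 36 + 3 * 0.5 = 37.5
area = 37.5 * 0.25 = 9.375 km^2

9.375 km^2


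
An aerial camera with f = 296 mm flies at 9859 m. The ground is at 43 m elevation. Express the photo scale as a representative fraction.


scale = f / (H - h) = 296 mm / 9816 m = 296 / 9816000 = 1:33162

1:33162


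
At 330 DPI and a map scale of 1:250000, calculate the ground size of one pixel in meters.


pixel_cm = 2.54 / 330 ≈ 0.007697 cm
ground = pixel_cm * 250000 / 100 = 2.54 * 250000 / (330 * 100) = 635000 / 33000 ≈ 19.24 m

19.24 m


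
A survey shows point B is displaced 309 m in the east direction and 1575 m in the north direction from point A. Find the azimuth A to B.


az = atan2(309, 1575) = 11.1 deg
adjusted to 0-360: 11.1 degrees

11.1 degrees


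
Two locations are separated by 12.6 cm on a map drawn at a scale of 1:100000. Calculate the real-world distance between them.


ground = 12.6 cm * 100000 / 100 = 12600.0 m = 12.6 km

12.6 km


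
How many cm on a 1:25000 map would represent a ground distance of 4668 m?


map_cm = 4668 * 100 / 25000 = 18.672 cm ≈ 18.67 cm

18.67 cm


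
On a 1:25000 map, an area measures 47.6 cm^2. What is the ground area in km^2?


ground_area = 47.6 * (25000/100)^2 = 2975000.0 m^2 = 2.975 km^2

2.975 km^2


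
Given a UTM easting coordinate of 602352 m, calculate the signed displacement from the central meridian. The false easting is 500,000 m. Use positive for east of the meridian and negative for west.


displacement = 602352 - 500000 = 102352 m

102352 m


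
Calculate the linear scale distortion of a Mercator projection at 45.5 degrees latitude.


SF = 1 / cos(45.5) = 1 / 0.700909 = 1.427

1.427


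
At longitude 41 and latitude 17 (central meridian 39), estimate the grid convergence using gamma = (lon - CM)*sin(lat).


gamma = (41 - 39) * sin(17) = 2 * 0.292372 = 0.585 degrees

0.585 degrees


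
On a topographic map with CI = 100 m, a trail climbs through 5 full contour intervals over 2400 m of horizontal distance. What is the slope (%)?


elevation change = 5 * 100 = 500 m
slope = 500 / 2400 * 100 = 20.8%

20.8%


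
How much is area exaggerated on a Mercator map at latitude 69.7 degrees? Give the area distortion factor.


area_distortion = 1/cos^2(69.7) = 8.308

8.308


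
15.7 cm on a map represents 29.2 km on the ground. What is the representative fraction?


ground = 29.2 km = 2920000 cm; RF denominator = ground / map = 2920000 / 15.7 ≈ 185987; RF = 1:185987

1:185987


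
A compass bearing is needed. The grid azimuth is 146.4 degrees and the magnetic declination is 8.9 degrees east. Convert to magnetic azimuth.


magnetic azimuth = grid azimuth - declination (east +ve)
mag_az = 146.4 - 8.9 = 137.5 degrees

137.5 degrees


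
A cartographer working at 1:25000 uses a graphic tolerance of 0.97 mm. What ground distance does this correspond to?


ground = 0.97 mm * 25000 / 1000 = 24.25 m

24.25 m


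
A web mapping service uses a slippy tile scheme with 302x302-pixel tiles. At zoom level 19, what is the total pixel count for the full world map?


tiles per axis = 2^19 = 524288
total tiles = 524288^2 = 274877906944
pixels per axis = 524288 * 302 = 158334976
total pixels = 158334976^2 = 25069964624920576

25069964624920576 pixels


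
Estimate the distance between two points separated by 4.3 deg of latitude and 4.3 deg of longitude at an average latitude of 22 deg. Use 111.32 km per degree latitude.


dlat_km = 4.3 * 111.32 = 478.676
dlon_km = 4.3 * 111.32 * cos(22) ≈ 443.821
dist = sqrt(478.676^2 + 443.821^2) ≈ 652.8 km

652.8 km


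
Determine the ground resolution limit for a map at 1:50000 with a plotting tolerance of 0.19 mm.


ground = 0.19 mm * 50000 / 1000 = 9.5 m

9.5 m


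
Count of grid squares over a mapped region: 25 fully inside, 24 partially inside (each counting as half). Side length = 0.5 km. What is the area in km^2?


effective squares = 25 + 24 * 0.5 = 37.0
area = 37.0 * 0.25 = 9.25 km^2

9.25 km^2


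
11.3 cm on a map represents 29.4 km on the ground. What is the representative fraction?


ground = 29.4 km = 2940000 cm; RF denominator = ground / map = 2940000 / 11.3 ≈ 260177; RF = 1:260177

1:260177


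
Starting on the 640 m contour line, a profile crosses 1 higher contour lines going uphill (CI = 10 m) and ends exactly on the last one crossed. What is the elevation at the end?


elevation = 640 + 1 * 10 = 650 m

650 m


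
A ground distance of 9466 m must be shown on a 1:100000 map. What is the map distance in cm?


map_cm = 9466 * 100 / 100000 = 9.466 cm ≈ 9.47 cm

9.47 cm


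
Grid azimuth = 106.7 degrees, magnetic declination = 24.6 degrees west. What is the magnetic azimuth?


magnetic azimuth = grid azimuth - declination (east +ve)
mag_az = 106.7 - -24.6 = 131.3 degrees

131.3 degrees


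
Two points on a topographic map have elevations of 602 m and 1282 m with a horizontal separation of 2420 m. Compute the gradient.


gradient = (1282 - 602) / 2420 = 680 / 2420 = 0.281

0.281


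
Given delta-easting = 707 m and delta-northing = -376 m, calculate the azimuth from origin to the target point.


az = atan2(707, -376) = 118.0 deg
adjusted to 0-360: 118.0 degrees

118.0 degrees


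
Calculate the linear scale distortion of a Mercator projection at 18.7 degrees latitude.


SF = 1 / cos(18.7) = 1 / 0.94721 = 1.056

1.056


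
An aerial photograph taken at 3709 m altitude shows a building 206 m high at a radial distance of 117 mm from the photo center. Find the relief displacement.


d = h * r / H = 206 * 117 / 3709 = 6.5 mm

6.5 mm


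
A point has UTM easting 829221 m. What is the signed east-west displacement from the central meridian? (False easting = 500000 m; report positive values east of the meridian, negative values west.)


displacement = 829221 - 500000 = 329221 m

329221 m


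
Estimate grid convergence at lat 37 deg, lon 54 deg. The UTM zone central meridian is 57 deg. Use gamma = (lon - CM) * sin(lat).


gamma = (54 - 57) * sin(37) = -3 * 0.601815 = -1.805 degrees

-1.805 degrees


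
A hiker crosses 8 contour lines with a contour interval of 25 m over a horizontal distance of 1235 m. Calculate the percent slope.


elevation change = 8 * 25 = 200 m
slope = 200 / 1235 * 100 = 16.2%

16.2%


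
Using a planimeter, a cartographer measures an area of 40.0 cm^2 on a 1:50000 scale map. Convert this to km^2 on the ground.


ground_area = 40.0 * (50000/100)^2 = 10000000.0 m^2 = 10.0 km^2

10.0 km^2


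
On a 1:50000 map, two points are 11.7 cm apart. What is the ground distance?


ground = 11.7 cm * 50000 / 100 = 5850.0 m = 5.85 km

5.85 km


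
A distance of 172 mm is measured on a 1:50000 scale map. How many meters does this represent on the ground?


ground = 172 mm * 50000 / 1000 = 8600.0 m

8600.0 m


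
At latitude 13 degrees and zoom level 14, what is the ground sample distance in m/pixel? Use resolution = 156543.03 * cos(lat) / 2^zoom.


res = 156543.03 * cos(13) / 2^14 = 156543.03 * 0.97437006 / 16384 = 9.31 m/pixel

9.31 m/pixel


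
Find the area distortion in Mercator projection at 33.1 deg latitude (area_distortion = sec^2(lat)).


area_distortion = 1/cos^2(33.1) = 1.425

1.425


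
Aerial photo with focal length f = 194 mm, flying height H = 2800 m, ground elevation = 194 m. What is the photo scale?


scale = f / (H - h) = 194 mm / 2606 m = 194 / 2606000 = 1:13433

1:13433


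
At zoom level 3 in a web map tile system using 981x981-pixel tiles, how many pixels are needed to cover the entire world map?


tiles per axis = 2^3 = 8
total tiles = 8^2 = 64
pixels per axis = 8 * 981 = 7848
total pixels = 7848^2 = 61591104

61591104 pixels


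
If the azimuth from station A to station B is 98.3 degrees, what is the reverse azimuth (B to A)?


back azimuth = (98.3 + 180) mod 360 = 278.3 degrees

278.3 degrees


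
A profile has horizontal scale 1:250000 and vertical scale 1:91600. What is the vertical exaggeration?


VE = horizontal_scale / vertical_scale = 250000 / 91600 ≈ 2.7

2.7x


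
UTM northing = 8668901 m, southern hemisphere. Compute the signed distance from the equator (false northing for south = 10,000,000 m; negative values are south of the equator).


For southern: actual = 8668901 - 10000000 = -1331099 m

-1331099 m


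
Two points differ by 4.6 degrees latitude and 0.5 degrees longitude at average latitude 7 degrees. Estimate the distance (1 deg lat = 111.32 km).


dlat_km = 4.6 * 111.32 = 512.072
dlon_km = 0.5 * 111.32 * cos(7) ≈ 55.245
dist = sqrt(512.072^2 + 55.245^2) ≈ 515.0 km

515.0 km


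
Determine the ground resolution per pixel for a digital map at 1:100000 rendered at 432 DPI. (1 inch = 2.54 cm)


pixel_cm = 2.54 / 432 ≈ 0.00588 cm
ground = pixel_cm * 100000 / 100 = 2.54 * 100000 / (432 * 100) = 254000 / 43200 ≈ 5.88 m

5.88 m


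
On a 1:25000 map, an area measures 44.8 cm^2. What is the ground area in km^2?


ground_area = 44.8 * (25000/100)^2 = 2800000.0 m^2 = 2.8 km^2

2.8 km^2


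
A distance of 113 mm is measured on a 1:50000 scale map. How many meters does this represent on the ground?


ground = 113 mm * 50000 / 1000 = 5650.0 m

5650.0 m
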